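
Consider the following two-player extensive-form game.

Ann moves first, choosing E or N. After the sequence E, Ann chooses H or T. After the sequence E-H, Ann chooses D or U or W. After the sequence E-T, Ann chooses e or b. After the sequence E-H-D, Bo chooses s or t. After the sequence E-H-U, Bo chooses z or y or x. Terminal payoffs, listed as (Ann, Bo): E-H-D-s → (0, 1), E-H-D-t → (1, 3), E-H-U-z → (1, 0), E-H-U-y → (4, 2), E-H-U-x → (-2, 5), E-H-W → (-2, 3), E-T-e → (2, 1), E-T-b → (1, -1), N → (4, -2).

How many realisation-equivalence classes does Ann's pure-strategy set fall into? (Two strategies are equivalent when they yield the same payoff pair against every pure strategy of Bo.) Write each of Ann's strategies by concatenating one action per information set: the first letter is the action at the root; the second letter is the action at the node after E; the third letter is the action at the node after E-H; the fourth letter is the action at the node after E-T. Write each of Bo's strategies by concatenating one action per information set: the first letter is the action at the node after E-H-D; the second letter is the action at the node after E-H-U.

Ann has 24 pure strategies: EHDe, EHDb, EHUe, EHUb, EHWe, EHWb, ETDe, ETDb, ETUe, ETUb, ETWe, ETWb, NHDe, NHDb, NHUe, NHUb, NHWe, NHWb, NTDe, NTDb, NTUe, NTUb, NTWe, NTWb. Columns: sz, sy, sx, tz, ty, tx.
{EHDe, EHDb} → row (0,1) (0,1) (0,1) (1,3) (1,3) (1,3)
{EHUe, EHUb} → row (1,0) (4,2) (-2,5) (1,0) (4,2) (-2,5)
{EHWe, EHWb} → row (-2,3) (-2,3) (-2,3) (-2,3) (-2,3) (-2,3)
{ETDe, ETUe, ETWe} → row (2,1) (2,1) (2,1) (2,1) (2,1) (2,1)
{ETDb, ETUb, ETWb} → row (1,-1) (1,-1) (1,-1) (1,-1) (1,-1) (1,-1)
{NHDe, NHDb, NHUe, NHUb, NHWe, NHWb, NTDe, NTDb, NTUe, NTUb, NTWe, NTWb} → row (4,-2) (4,-2) (4,-2) (4,-2) (4,-2) (4,-2)
That's 6 distinct rows out of 24 strategies.

6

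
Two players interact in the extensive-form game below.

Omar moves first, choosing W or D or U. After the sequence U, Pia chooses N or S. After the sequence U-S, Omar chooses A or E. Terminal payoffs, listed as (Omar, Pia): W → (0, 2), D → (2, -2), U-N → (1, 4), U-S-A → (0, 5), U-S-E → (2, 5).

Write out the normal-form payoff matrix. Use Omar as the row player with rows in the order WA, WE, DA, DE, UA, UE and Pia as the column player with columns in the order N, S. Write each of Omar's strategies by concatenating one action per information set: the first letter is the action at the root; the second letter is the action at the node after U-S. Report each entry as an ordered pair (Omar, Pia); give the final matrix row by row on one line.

            N        S
  WA    (0,2)    (0,2)
  WE    (0,2)    (0,2)
  DA   (2,-2)   (2,-2)
  DE   (2,-2)   (2,-2)
  UA    (1,4)    (0,5)
  UE    (1,4)    (2,5)

WA: (0,2) (0,2) | WE: (0,2) (0,2) | DA: (2,-2) (2,-2) | DE: (2,-2) (2,-2) | UA: (1,4) (0,5) | UE: (1,4) (2,5)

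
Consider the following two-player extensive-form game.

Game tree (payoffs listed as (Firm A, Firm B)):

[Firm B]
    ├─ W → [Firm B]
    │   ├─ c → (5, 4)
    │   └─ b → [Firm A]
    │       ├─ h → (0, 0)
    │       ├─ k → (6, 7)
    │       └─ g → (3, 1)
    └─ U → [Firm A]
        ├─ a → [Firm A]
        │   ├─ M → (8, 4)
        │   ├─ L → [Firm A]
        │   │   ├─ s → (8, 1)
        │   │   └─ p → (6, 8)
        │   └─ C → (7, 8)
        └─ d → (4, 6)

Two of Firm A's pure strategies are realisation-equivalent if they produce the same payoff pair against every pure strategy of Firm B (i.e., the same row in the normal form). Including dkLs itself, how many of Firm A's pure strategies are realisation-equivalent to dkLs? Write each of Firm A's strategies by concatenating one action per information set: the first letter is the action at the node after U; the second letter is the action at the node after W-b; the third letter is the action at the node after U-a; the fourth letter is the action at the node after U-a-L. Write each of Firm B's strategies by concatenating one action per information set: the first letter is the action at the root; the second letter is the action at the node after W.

Row for dkLs (columns Wc, Wb, Uc, Ub): (5,4) (6,7) (4,6) (4,6).
Under dkLs, Firm A's choice at the node after U-a and at the node after U-a-L can never be reached regardless of what Firm B does, so varying those choices leaves every outcome unchanged.
Holding the reachable choices fixed and varying the unreachable ones freely already gives 3 × 2 = 6 equivalent strategies.
No other strategy reproduces this row, so those 6 are the full class: dkMs, dkMp, dkLs, dkLp, dkCs, dkCp.

6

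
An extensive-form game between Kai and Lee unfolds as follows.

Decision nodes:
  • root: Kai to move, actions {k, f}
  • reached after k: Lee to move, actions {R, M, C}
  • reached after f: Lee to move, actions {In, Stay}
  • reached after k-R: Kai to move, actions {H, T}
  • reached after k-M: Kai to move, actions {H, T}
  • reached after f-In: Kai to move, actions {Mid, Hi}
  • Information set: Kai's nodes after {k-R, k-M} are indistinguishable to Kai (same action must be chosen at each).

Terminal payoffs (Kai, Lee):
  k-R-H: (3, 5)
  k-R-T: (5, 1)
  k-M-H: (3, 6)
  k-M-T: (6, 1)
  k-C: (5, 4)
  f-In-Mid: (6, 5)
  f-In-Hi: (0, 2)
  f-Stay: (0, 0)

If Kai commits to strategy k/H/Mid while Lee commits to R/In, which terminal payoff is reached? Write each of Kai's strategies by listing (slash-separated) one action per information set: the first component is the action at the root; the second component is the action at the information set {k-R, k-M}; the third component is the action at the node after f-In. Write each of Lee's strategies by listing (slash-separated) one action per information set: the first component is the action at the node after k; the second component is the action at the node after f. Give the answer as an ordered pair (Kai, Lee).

Trace the play path from the root:
  Kai plays k
  Lee plays R at [k]
  Kai plays H at [k-R]
→ terminal payoff (3, 5).
(Kai's choice at the node after f-In is never reached on this path, so it doesn't affect the outcome.)

(3, 5)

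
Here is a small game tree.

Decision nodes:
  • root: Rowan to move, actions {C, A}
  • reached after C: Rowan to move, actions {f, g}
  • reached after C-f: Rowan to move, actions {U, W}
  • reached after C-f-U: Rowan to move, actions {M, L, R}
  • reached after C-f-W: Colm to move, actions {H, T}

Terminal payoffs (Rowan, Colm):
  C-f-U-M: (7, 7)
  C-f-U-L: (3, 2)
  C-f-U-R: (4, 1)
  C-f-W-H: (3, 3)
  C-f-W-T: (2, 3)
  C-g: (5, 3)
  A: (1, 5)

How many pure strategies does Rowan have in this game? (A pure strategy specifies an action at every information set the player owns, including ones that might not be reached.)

Rowan owns the root with actions {C, A} — two choices.
Rowan owns the node after C with actions {f, g} — two choices.
Rowan owns the node after C-f with actions {U, W} — two choices.
Rowan owns the node after C-f-U with actions {M, L, R} — three choices.
A pure strategy fixes one action at each information set independently, so the count is the product 2 × 2 × 2 × 3 = 24.

24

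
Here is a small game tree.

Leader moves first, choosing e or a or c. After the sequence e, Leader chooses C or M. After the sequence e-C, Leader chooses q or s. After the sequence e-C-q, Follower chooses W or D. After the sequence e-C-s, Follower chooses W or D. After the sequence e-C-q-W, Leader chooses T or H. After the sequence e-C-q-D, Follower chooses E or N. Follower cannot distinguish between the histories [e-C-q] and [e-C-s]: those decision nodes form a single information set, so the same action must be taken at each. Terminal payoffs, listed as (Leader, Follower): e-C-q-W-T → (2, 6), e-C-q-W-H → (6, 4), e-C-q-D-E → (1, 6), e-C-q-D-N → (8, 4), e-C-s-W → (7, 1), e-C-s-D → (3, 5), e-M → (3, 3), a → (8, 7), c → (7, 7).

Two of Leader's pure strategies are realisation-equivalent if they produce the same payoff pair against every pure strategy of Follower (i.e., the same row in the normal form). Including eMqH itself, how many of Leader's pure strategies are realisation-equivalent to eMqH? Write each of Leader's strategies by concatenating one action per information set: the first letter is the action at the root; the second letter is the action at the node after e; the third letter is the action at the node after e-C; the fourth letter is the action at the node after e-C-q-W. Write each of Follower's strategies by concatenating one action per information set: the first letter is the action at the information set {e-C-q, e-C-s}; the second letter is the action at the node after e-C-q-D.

Row for eMqH (columns WE, WN, DE, DN): (3,3) (3,3) (3,3) (3,3).
Under eMqH, Leader's choice at the node after e-C and at the node after e-C-q-W can never be reached regardless of what Follower does, so varying those choices leaves every outcome unchanged.
Holding the reachable choices fixed and varying the unreachable ones freely already gives 2 × 2 = 4 equivalent strategies.
No other strategy reproduces this row, so those 4 are the full class: eMqT, eMqH, eMsT, eMsH.

4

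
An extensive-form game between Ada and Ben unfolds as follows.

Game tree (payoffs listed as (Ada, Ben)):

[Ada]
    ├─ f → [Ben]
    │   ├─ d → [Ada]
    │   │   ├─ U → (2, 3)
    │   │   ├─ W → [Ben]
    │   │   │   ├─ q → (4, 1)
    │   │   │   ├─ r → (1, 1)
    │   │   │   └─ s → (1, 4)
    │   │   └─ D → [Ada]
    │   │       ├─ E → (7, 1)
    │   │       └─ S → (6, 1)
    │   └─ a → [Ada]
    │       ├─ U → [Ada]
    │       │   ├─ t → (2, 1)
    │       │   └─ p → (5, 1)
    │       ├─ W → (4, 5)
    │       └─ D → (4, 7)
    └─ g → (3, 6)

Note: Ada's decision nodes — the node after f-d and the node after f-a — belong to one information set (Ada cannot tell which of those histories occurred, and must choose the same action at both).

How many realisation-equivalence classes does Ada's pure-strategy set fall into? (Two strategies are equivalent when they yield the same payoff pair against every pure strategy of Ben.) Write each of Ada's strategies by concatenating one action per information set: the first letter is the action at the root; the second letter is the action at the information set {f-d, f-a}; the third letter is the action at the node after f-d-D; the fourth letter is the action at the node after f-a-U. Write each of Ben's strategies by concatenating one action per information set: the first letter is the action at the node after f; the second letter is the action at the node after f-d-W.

6

Ada has 24 pure strategies: fUEt, fUEp, fUSt, fUSp, fWEt, fWEp, fWSt, fWSp, fDEt, fDEp, fDSt, fDSp, gUEt, gUEp, gUSt, gUSp, gWEt, gWEp, gWSt, gWSp, gDEt, gDEp, gDSt, gDSp. Columns: dq, dr, ds, aq, ar, as.
{fUEt, fUSt} → row (2,3) (2,3) (2,3) (2,1) (2,1) (2,1)
{fUEp, fUSp} → row (2,3) (2,3) (2,3) (5,1) (5,1) (5,1)
{fWEt, fWEp, fWSt, fWSp} → row (4,1) (1,1) (1,4) (4,5) (4,5) (4,5)
{fDEt, fDEp} → row (7,1) (7,1) (7,1) (4,7) (4,7) (4,7)
{fDSt, fDSp} → row (6,1) (6,1) (6,1) (4,7) (4,7) (4,7)
{gUEt, gUEp, gUSt, gUSp, gWEt, gWEp, gWSt, gWSp, gDEt, gDEp, gDSt, gDSp} → row (3,6) (3,6) (3,6) (3,6) (3,6) (3,6)
That's 6 distinct rows out of 24 strategies.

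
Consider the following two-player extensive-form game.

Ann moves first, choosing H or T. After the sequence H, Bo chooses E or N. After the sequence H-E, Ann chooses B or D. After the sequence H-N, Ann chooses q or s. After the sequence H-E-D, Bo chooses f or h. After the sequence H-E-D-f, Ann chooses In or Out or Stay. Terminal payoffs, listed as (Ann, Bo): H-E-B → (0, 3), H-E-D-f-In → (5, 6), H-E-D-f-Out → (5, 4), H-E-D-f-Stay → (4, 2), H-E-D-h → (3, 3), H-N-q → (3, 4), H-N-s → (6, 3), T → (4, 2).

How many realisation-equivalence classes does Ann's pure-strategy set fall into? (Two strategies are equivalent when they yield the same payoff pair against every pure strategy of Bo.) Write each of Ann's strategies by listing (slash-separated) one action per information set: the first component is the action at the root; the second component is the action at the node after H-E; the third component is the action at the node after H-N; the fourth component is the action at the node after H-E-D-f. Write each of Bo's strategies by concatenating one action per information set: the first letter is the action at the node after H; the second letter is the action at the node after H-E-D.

9

Ann has 24 pure strategies: H/B/q/In, H/B/q/Out, H/B/q/Stay, H/B/s/In, H/B/s/Out, H/B/s/Stay, H/D/q/In, H/D/q/Out, H/D/q/Stay, H/D/s/In, H/D/s/Out, H/D/s/Stay, T/B/q/In, T/B/q/Out, T/B/q/Stay, T/B/s/In, T/B/s/Out, T/B/s/Stay, T/D/q/In, T/D/q/Out, T/D/q/Stay, T/D/s/In, T/D/s/Out, T/D/s/Stay. Columns: Ef, Eh, Nf, Nh.
{H/B/q/In, H/B/q/Out, H/B/q/Stay} → row (0,3) (0,3) (3,4) (3,4)
{H/B/s/In, H/B/s/Out, H/B/s/Stay} → row (0,3) (0,3) (6,3) (6,3)
{H/D/q/In} → row (5,6) (3,3) (3,4) (3,4)
{H/D/q/Out} → row (5,4) (3,3) (3,4) (3,4)
{H/D/q/Stay} → row (4,2) (3,3) (3,4) (3,4)
{H/D/s/In} → row (5,6) (3,3) (6,3) (6,3)
{H/D/s/Out} → row (5,4) (3,3) (6,3) (6,3)
{H/D/s/Stay} → row (4,2) (3,3) (6,3) (6,3)
{T/B/q/In, T/B/q/Out, T/B/q/Stay, T/B/s/In, T/B/s/Out, T/B/s/Stay, T/D/q/In, T/D/q/Out, T/D/q/Stay, T/D/s/In, T/D/s/Out, T/D/s/Stay} → row (4,2) (4,2) (4,2) (4,2)
That's 9 distinct rows out of 24 strategies.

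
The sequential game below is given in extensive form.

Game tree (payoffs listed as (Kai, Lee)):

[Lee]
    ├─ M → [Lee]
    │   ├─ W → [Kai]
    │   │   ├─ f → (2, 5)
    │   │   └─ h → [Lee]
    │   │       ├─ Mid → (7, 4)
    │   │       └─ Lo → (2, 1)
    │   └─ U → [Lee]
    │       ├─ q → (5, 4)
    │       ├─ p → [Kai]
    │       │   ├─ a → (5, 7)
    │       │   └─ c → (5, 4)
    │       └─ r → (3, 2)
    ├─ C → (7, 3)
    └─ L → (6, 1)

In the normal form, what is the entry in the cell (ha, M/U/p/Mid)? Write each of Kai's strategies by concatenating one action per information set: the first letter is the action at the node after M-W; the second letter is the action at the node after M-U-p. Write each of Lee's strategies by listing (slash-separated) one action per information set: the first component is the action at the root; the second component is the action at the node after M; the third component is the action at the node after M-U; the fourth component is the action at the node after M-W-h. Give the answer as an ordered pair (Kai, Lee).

(5, 7)

Trace the play path from the root:
  Lee plays M
  Lee plays U at [M]
  Lee plays p at [M-U]
  Kai plays a at [M-U-p]
→ terminal payoff (5, 7).
(Kai's choice at the node after M-W is never reached on this path, so it doesn't affect the outcome.)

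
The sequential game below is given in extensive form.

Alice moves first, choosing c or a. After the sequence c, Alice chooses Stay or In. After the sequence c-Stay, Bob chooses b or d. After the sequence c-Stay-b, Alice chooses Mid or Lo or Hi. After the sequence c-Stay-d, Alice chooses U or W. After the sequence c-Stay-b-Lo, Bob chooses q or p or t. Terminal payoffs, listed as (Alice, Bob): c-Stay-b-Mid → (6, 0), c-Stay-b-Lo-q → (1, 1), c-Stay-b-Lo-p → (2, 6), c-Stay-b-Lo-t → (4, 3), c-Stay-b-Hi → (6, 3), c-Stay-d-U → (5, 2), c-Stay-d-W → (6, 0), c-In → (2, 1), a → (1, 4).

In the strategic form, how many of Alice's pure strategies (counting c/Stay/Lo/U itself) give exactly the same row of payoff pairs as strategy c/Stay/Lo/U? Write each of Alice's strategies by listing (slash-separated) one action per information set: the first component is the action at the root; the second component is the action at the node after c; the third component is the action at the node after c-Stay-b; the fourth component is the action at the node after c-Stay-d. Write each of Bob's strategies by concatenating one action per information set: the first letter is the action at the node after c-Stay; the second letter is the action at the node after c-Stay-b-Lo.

Row for c/Stay/Lo/U (columns bq, bp, bt, dq, dp, dt): (1,1) (2,6) (4,3) (5,2) (5,2) (5,2).
Every one of Alice's information sets is on the play path for some reply by Bob when Alice follows c/Stay/Lo/U.
Changing the action at any of them therefore changes at least one column, so only c/Stay/Lo/U itself gives this row.

1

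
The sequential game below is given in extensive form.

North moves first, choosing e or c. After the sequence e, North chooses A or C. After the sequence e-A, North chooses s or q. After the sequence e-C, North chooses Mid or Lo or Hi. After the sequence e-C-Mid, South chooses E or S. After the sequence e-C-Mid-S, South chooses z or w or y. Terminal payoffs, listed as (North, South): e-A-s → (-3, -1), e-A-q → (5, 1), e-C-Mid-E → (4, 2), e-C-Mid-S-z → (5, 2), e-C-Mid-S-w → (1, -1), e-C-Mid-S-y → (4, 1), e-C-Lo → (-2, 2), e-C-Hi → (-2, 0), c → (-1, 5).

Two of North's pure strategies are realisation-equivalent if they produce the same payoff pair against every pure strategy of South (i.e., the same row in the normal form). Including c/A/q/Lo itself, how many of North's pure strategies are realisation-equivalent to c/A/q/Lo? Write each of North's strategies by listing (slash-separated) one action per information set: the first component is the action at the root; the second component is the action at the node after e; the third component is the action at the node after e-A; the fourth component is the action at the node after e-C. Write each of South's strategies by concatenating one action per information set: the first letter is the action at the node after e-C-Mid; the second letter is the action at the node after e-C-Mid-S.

12

Row for c/A/q/Lo (columns Ez, Ew, Ey, Sz, Sw, Sy): (-1,5) (-1,5) (-1,5) (-1,5) (-1,5) (-1,5).
Under c/A/q/Lo, North's choice at the node after e and at the node after e-A and at the node after e-C can never be reached regardless of what South does, so varying those choices leaves every outcome unchanged.
Holding the reachable choices fixed and varying the unreachable ones freely already gives 2 × 2 × 3 = 12 equivalent strategies.
No other strategy reproduces this row, so those 12 are the full class: c/A/s/Mid, c/A/s/Lo, c/A/s/Hi, c/A/q/Mid, c/A/q/Lo, c/A/q/Hi, c/C/s/Mid, c/C/s/Lo, c/C/s/Hi, c/C/q/Mid, c/C/q/Lo, c/C/q/Hi.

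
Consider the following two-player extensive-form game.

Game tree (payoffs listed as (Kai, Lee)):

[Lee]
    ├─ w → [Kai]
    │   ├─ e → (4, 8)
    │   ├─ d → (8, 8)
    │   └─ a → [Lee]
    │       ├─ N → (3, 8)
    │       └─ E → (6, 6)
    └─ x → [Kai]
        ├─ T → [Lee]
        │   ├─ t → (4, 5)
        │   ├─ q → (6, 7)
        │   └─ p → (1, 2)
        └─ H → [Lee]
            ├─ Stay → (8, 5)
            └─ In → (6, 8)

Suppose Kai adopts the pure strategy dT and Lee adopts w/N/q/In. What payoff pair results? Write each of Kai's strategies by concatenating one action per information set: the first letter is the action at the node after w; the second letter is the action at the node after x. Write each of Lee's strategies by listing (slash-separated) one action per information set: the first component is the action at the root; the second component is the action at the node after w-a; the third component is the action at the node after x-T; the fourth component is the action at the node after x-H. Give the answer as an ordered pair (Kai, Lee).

(8, 8)

Trace the play path from the root:
  Lee plays w
  Kai plays d at [w]
→ terminal payoff (8, 8).
(Kai's choice at the node after x is never reached on this path, so it doesn't affect the outcome.)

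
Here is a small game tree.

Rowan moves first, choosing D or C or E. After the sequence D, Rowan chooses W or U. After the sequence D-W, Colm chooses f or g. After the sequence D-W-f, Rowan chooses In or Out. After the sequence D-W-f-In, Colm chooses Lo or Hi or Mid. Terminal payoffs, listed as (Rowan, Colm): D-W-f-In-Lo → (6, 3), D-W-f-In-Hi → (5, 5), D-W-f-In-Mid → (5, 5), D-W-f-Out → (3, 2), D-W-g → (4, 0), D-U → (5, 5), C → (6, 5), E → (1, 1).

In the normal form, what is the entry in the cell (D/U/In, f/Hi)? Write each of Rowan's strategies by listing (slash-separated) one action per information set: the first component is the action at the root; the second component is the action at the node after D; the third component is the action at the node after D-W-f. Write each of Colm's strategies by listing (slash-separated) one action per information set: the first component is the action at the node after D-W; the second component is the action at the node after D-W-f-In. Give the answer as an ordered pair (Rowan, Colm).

Trace the play path from the root:
  Rowan plays D
  Rowan plays U at [D]
→ terminal payoff (5, 5).
(Rowan's choice at the node after D-W-f is never reached on this path, so it doesn't affect the outcome.)

(5, 5)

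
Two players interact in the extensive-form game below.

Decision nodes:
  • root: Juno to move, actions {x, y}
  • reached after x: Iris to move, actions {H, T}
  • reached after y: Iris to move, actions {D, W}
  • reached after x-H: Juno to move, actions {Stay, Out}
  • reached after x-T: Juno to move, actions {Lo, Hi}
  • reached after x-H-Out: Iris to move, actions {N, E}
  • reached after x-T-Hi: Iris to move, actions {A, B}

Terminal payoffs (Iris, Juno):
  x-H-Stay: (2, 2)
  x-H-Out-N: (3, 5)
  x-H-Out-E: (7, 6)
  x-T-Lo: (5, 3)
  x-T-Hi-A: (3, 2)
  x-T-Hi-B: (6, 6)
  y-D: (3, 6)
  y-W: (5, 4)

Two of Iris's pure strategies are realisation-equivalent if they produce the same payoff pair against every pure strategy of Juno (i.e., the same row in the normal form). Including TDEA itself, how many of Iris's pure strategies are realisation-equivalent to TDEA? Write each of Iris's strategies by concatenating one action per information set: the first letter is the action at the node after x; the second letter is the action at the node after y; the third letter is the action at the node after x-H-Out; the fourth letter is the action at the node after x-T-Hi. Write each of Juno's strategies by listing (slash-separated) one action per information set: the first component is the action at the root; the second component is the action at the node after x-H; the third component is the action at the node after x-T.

2

Row for TDEA (columns x/Stay/Lo, x/Stay/Hi, x/Out/Lo, x/Out/Hi, y/Stay/Lo, y/Stay/Hi, y/Out/Lo, y/Out/Hi): (5,3) (3,2) (5,3) (3,2) (3,6) (3,6) (3,6) (3,6).
Under TDEA, Iris's choice at the node after x-H-Out can never be reached regardless of what Juno does, so varying those choices leaves every outcome unchanged.
Holding the reachable choices fixed and varying the unreachable one freely already gives 2 equivalent strategies.
No other strategy reproduces this row, so those 2 are the full class: TDNA, TDEA.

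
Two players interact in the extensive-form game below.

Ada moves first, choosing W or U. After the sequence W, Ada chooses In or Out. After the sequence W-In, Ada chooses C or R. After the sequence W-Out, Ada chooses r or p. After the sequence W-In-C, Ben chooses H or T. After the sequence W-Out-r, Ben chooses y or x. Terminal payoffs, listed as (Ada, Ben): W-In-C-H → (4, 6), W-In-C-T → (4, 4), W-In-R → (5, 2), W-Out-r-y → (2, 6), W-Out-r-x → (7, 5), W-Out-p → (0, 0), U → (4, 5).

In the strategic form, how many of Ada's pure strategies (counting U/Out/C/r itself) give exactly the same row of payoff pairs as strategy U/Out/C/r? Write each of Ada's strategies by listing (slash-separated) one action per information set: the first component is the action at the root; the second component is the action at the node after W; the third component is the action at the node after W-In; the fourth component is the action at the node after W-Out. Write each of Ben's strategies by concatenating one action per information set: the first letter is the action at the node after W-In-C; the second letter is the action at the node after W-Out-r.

Row for U/Out/C/r (columns Hy, Hx, Ty, Tx): (4,5) (4,5) (4,5) (4,5).
Under U/Out/C/r, Ada's choice at the node after W and at the node after W-In and at the node after W-Out can never be reached regardless of what Ben does, so varying those choices leaves every outcome unchanged.
Holding the reachable choices fixed and varying the unreachable ones freely already gives 2 × 2 × 2 = 8 equivalent strategies.
No other strategy reproduces this row, so those 8 are the full class: U/In/C/r, U/In/C/p, U/In/R/r, U/In/R/p, U/Out/C/r, U/Out/C/p, U/Out/R/r, U/Out/R/p.

8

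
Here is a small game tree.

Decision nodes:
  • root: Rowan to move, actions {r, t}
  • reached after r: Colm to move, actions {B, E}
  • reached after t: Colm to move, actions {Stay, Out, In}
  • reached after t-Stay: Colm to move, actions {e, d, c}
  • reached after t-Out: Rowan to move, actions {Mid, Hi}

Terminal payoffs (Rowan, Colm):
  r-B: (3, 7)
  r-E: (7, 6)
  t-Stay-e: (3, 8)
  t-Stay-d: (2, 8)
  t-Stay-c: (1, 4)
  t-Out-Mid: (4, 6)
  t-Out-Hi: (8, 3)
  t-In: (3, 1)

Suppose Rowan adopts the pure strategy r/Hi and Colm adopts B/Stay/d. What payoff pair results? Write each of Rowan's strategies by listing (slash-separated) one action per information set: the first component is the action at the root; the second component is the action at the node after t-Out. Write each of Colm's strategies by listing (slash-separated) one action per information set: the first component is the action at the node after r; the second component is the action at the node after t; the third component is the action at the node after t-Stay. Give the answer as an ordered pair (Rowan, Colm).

(3, 7)

Trace the play path from the root:
  Rowan plays r
  Colm plays B at [r]
→ terminal payoff (3, 7).
(Rowan's choice at the node after t-Out is never reached on this path, so it doesn't affect the outcome.)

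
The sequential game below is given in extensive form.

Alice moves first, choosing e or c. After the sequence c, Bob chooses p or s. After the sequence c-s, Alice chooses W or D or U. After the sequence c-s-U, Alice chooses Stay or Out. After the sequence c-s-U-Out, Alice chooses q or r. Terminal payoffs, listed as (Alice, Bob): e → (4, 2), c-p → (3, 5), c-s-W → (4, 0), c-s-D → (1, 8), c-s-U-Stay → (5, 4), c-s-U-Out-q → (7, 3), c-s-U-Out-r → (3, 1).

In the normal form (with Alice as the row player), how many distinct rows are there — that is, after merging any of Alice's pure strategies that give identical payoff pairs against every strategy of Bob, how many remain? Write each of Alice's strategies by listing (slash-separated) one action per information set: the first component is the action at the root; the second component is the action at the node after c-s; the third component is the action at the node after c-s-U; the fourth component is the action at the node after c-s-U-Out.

Alice has 24 pure strategies: e/W/Stay/q, e/W/Stay/r, e/W/Out/q, e/W/Out/r, e/D/Stay/q, e/D/Stay/r, e/D/Out/q, e/D/Out/r, e/U/Stay/q, e/U/Stay/r, e/U/Out/q, e/U/Out/r, c/W/Stay/q, c/W/Stay/r, c/W/Out/q, c/W/Out/r, c/D/Stay/q, c/D/Stay/r, c/D/Out/q, c/D/Out/r, c/U/Stay/q, c/U/Stay/r, c/U/Out/q, c/U/Out/r. Columns: p, s.
{e/W/Stay/q, e/W/Stay/r, e/W/Out/q, e/W/Out/r, e/D/Stay/q, e/D/Stay/r, e/D/Out/q, e/D/Out/r, e/U/Stay/q, e/U/Stay/r, e/U/Out/q, e/U/Out/r} → row (4,2) (4,2)
{c/W/Stay/q, c/W/Stay/r, c/W/Out/q, c/W/Out/r} → row (3,5) (4,0)
{c/D/Stay/q, c/D/Stay/r, c/D/Out/q, c/D/Out/r} → row (3,5) (1,8)
{c/U/Stay/q, c/U/Stay/r} → row (3,5) (5,4)
{c/U/Out/q} → row (3,5) (7,3)
{c/U/Out/r} → row (3,5) (3,1)
That's 6 distinct rows out of 24 strategies.

6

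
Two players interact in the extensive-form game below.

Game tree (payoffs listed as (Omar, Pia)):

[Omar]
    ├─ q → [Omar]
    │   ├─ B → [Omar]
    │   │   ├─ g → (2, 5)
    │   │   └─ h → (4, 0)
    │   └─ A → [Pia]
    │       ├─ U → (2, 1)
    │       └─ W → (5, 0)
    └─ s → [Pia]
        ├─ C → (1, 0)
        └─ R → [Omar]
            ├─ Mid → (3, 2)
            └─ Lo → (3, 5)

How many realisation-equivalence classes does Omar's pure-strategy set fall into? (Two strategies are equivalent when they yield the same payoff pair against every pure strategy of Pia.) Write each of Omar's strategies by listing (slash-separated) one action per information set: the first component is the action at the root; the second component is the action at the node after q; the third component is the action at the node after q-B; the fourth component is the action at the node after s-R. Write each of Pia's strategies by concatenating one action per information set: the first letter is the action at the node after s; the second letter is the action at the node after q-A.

Omar has 16 pure strategies: q/B/g/Mid, q/B/g/Lo, q/B/h/Mid, q/B/h/Lo, q/A/g/Mid, q/A/g/Lo, q/A/h/Mid, q/A/h/Lo, s/B/g/Mid, s/B/g/Lo, s/B/h/Mid, s/B/h/Lo, s/A/g/Mid, s/A/g/Lo, s/A/h/Mid, s/A/h/Lo. Columns: CU, CW, RU, RW.
{q/B/g/Mid, q/B/g/Lo} → row (2,5) (2,5) (2,5) (2,5)
{q/B/h/Mid, q/B/h/Lo} → row (4,0) (4,0) (4,0) (4,0)
{q/A/g/Mid, q/A/g/Lo, q/A/h/Mid, q/A/h/Lo} → row (2,1) (5,0) (2,1) (5,0)
{s/B/g/Mid, s/B/h/Mid, s/A/g/Mid, s/A/h/Mid} → row (1,0) (1,0) (3,2) (3,2)
{s/B/g/Lo, s/B/h/Lo, s/A/g/Lo, s/A/h/Lo} → row (1,0) (1,0) (3,5) (3,5)
That's 5 distinct rows out of 16 strategies.

5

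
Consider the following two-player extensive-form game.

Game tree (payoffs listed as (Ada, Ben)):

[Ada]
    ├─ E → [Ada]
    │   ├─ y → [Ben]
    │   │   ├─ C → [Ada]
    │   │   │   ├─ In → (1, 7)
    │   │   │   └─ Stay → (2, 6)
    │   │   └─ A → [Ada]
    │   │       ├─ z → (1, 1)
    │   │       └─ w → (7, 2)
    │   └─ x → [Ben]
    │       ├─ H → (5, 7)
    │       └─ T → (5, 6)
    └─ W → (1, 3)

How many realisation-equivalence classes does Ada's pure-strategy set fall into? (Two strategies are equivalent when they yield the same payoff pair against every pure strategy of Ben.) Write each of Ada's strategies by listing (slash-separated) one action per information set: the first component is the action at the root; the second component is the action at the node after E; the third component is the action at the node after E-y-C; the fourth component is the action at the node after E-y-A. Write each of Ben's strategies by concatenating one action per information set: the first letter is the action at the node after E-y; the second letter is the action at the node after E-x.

6

Ada has 16 pure strategies: E/y/In/z, E/y/In/w, E/y/Stay/z, E/y/Stay/w, E/x/In/z, E/x/In/w, E/x/Stay/z, E/x/Stay/w, W/y/In/z, W/y/In/w, W/y/Stay/z, W/y/Stay/w, W/x/In/z, W/x/In/w, W/x/Stay/z, W/x/Stay/w. Columns: CH, CT, AH, AT.
{E/y/In/z} → row (1,7) (1,7) (1,1) (1,1)
{E/y/In/w} → row (1,7) (1,7) (7,2) (7,2)
{E/y/Stay/z} → row (2,6) (2,6) (1,1) (1,1)
{E/y/Stay/w} → row (2,6) (2,6) (7,2) (7,2)
{E/x/In/z, E/x/In/w, E/x/Stay/z, E/x/Stay/w} → row (5,7) (5,6) (5,7) (5,6)
{W/y/In/z, W/y/In/w, W/y/Stay/z, W/y/Stay/w, W/x/In/z, W/x/In/w, W/x/Stay/z, W/x/Stay/w} → row (1,3) (1,3) (1,3) (1,3)
That's 6 distinct rows out of 16 strategies.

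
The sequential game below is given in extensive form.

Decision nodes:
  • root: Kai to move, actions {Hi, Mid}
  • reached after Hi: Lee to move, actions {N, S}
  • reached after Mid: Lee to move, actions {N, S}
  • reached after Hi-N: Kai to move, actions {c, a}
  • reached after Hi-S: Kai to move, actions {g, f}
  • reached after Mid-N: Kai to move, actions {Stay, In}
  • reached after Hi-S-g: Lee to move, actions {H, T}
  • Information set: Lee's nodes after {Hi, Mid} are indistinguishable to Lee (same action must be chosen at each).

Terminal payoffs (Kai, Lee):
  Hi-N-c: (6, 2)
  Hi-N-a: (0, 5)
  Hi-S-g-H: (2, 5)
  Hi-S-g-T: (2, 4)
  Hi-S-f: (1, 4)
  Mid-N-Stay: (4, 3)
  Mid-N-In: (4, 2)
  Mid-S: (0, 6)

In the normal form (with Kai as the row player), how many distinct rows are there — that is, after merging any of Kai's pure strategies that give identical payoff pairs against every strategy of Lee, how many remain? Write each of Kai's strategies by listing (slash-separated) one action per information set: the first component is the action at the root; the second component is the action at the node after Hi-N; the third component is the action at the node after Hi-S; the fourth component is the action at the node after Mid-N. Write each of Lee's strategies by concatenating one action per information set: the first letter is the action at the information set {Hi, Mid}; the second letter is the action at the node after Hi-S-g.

Kai has 16 pure strategies: Hi/c/g/Stay, Hi/c/g/In, Hi/c/f/Stay, Hi/c/f/In, Hi/a/g/Stay, Hi/a/g/In, Hi/a/f/Stay, Hi/a/f/In, Mid/c/g/Stay, Mid/c/g/In, Mid/c/f/Stay, Mid/c/f/In, Mid/a/g/Stay, Mid/a/g/In, Mid/a/f/Stay, Mid/a/f/In. Columns: NH, NT, SH, ST.
{Hi/c/g/Stay, Hi/c/g/In} → row (6,2) (6,2) (2,5) (2,4)
{Hi/c/f/Stay, Hi/c/f/In} → row (6,2) (6,2) (1,4) (1,4)
{Hi/a/g/Stay, Hi/a/g/In} → row (0,5) (0,5) (2,5) (2,4)
{Hi/a/f/Stay, Hi/a/f/In} → row (0,5) (0,5) (1,4) (1,4)
{Mid/c/g/Stay, Mid/c/f/Stay, Mid/a/g/Stay, Mid/a/f/Stay} → row (4,3) (4,3) (0,6) (0,6)
{Mid/c/g/In, Mid/c/f/In, Mid/a/g/In, Mid/a/f/In} → row (4,2) (4,2) (0,6) (0,6)
That's 6 distinct rows out of 16 strategies.

6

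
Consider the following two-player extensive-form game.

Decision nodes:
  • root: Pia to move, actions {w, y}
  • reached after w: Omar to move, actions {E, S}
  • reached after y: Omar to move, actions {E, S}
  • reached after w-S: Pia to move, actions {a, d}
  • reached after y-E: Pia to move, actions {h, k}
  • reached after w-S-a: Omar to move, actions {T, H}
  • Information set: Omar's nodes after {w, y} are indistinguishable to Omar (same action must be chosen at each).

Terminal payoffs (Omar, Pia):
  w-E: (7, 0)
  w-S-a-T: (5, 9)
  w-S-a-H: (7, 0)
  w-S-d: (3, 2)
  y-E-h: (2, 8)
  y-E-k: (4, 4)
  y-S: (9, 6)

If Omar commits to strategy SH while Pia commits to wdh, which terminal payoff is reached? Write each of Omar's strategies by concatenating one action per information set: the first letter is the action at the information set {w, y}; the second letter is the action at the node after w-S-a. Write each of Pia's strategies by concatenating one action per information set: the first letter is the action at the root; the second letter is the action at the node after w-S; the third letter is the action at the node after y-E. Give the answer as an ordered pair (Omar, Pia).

Trace the play path from the root:
  Pia plays w
  Omar plays S at [w]
  Pia plays d at [w-S]
→ terminal payoff (3, 2).
(Omar's choice at the node after w-S-a is never reached on this path, so it doesn't affect the outcome.)

(3, 2)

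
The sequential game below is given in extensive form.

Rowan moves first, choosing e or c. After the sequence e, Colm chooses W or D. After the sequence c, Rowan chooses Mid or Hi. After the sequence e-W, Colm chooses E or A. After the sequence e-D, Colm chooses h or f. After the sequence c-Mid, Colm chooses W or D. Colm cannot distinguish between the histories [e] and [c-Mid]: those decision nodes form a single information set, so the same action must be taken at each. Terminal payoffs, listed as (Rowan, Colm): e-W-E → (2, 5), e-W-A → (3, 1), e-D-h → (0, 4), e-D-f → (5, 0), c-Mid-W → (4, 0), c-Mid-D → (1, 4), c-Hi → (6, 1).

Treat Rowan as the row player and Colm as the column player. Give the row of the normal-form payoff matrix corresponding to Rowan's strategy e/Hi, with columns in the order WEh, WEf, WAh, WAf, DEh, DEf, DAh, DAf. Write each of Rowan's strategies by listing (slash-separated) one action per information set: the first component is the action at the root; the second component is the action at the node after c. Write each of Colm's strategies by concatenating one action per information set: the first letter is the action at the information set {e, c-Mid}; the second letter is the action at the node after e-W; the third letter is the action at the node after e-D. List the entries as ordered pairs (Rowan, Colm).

(2,5) (2,5) (3,1) (3,1) (0,4) (5,0) (0,4) (5,0)

vs WEh: Rowan plays e → Colm plays W at [e] → Colm plays E at [e-W] → (2, 5)
vs WEf: Rowan plays e → Colm plays W at [e] → Colm plays E at [e-W] → (2, 5)
vs WAh: Rowan plays e → Colm plays W at [e] → Colm plays A at [e-W] → (3, 1)
vs WAf: Rowan plays e → Colm plays W at [e] → Colm plays A at [e-W] → (3, 1)
vs DEh: Rowan plays e → Colm plays D at [e] → Colm plays h at [e-D] → (0, 4)
vs DEf: Rowan plays e → Colm plays D at [e] → Colm plays f at [e-D] → (5, 0)
vs DAh: Rowan plays e → Colm plays D at [e] → Colm plays h at [e-D] → (0, 4)
vs DAf: Rowan plays e → Colm plays D at [e] → Colm plays f at [e-D] → (5, 0)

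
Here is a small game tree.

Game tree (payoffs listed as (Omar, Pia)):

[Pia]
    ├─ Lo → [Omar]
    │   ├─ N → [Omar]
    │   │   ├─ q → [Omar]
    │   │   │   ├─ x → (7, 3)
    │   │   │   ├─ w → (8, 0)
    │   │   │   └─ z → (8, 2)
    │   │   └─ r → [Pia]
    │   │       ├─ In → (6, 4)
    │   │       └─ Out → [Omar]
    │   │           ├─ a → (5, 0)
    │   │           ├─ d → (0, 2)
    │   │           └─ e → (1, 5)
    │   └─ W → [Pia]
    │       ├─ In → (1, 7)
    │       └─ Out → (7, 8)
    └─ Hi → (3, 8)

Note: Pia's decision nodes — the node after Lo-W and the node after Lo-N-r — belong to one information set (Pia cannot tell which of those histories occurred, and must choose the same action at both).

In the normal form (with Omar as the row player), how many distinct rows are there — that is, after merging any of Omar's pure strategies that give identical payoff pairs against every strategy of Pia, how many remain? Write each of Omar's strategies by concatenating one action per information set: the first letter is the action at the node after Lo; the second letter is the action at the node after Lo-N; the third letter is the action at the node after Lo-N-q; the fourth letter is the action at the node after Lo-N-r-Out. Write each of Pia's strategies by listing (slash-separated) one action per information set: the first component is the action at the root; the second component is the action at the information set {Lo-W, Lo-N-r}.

7

Omar has 36 pure strategies: Nqxa, Nqxd, Nqxe, Nqwa, Nqwd, Nqwe, Nqza, Nqzd, Nqze, Nrxa, Nrxd, Nrxe, Nrwa, Nrwd, Nrwe, Nrza, Nrzd, Nrze, Wqxa, Wqxd, Wqxe, Wqwa, Wqwd, Wqwe, Wqza, Wqzd, Wqze, Wrxa, Wrxd, Wrxe, Wrwa, Wrwd, Wrwe, Wrza, Wrzd, Wrze. Columns: Lo/In, Lo/Out, Hi/In, Hi/Out.
{Nqxa, Nqxd, Nqxe} → row (7,3) (7,3) (3,8) (3,8)
{Nqwa, Nqwd, Nqwe} → row (8,0) (8,0) (3,8) (3,8)
{Nqza, Nqzd, Nqze} → row (8,2) (8,2) (3,8) (3,8)
{Nrxa, Nrwa, Nrza} → row (6,4) (5,0) (3,8) (3,8)
{Nrxd, Nrwd, Nrzd} → row (6,4) (0,2) (3,8) (3,8)
{Nrxe, Nrwe, Nrze} → row (6,4) (1,5) (3,8) (3,8)
{Wqxa, Wqxd, Wqxe, Wqwa, Wqwd, Wqwe, Wqza, Wqzd, Wqze, Wrxa, Wrxd, Wrxe, Wrwa, Wrwd, Wrwe, Wrza, Wrzd, Wrze} → row (1,7) (7,8) (3,8) (3,8)
That's 7 distinct rows out of 36 strategies.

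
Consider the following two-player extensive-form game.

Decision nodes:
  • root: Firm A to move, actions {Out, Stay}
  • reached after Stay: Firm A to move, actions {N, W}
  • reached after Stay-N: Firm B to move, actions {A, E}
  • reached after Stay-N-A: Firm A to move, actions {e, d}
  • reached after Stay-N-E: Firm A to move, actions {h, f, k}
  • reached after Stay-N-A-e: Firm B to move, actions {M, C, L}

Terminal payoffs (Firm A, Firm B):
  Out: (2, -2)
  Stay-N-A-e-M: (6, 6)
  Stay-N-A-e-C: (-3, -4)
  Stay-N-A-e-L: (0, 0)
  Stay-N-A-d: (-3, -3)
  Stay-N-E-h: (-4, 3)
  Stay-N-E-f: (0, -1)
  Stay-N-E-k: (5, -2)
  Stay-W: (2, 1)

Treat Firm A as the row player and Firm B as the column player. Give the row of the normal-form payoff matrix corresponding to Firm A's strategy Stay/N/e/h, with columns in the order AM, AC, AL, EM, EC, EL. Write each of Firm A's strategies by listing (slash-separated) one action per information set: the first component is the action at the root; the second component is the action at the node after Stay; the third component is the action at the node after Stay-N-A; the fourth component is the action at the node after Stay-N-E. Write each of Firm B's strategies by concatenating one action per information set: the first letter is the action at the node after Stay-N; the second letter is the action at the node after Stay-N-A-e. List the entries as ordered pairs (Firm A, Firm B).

vs AM: Firm A plays Stay → Firm A plays N at [Stay] → Firm B plays A at [Stay-N] → Firm A plays e at [Stay-N-A] → Firm B plays M at [Stay-N-A-e] → (6, 6)
vs AC: Firm A plays Stay → Firm A plays N at [Stay] → Firm B plays A at [Stay-N] → Firm A plays e at [Stay-N-A] → Firm B plays C at [Stay-N-A-e] → (-3, -4)
vs AL: Firm A plays Stay → Firm A plays N at [Stay] → Firm B plays A at [Stay-N] → Firm A plays e at [Stay-N-A] → Firm B plays L at [Stay-N-A-e] → (0, 0)
vs EM: Firm A plays Stay → Firm A plays N at [Stay] → Firm B plays E at [Stay-N] → Firm A plays h at [Stay-N-E] → (-4, 3)
vs EC: Firm A plays Stay → Firm A plays N at [Stay] → Firm B plays E at [Stay-N] → Firm A plays h at [Stay-N-E] → (-4, 3)
vs EL: Firm A plays Stay → Firm A plays N at [Stay] → Firm B plays E at [Stay-N] → Firm A plays h at [Stay-N-E] → (-4, 3)

(6,6) (-3,-4) (0,0) (-4,3) (-4,3) (-4,3)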